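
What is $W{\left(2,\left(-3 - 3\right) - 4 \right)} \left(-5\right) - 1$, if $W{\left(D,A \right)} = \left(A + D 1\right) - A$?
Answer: $-11$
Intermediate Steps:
$W{\left(D,A \right)} = D$ ($W{\left(D,A \right)} = \left(A + D\right) - A = D$)
$W{\left(2,\left(-3 - 3\right) - 4 \right)} \left(-5\right) - 1 = 2 \left(-5\right) - 1 = -10 - 1 = -11$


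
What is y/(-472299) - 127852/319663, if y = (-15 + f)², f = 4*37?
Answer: -66038890555/150976515237 ≈ -0.43741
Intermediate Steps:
f = 148
y = 17689 (y = (-15 + 148)² = 133² = 17689)
y/(-472299) - 127852/319663 = 17689/(-472299) - 127852/319663 = 17689*(-1/472299) - 127852*1/319663 = -17689/472299 - 127852/319663 = -66038890555/150976515237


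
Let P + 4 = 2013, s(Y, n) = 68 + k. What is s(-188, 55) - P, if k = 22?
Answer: -1919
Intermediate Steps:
s(Y, n) = 90 (s(Y, n) = 68 + 22 = 90)
P = 2009 (P = -4 + 2013 = 2009)
s(-188, 55) - P = 90 - 1*2009 = 90 - 2009 = -1919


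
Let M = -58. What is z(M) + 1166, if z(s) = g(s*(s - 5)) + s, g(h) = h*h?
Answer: 13352824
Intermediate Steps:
g(h) = h**2
z(s) = s + s**2*(-5 + s)**2 (z(s) = (s*(s - 5))**2 + s = (s*(-5 + s))**2 + s = s**2*(-5 + s)**2 + s = s + s**2*(-5 + s)**2)
z(M) + 1166 = -58*(1 - 58*(-5 - 58)**2) + 1166 = -58*(1 - 58*(-63)**2) + 1166 = -58*(1 - 58*3969) + 1166 = -58*(1 - 230202) + 1166 = -58*(-230201) + 1166 = 13351658 + 1166 = 13352824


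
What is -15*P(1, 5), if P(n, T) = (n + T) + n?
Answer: -105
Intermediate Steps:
P(n, T) = T + 2*n (P(n, T) = (T + n) + n = T + 2*n)
-15*P(1, 5) = -15*(5 + 2*1) = -15*(5 + 2) = -15*7 = -105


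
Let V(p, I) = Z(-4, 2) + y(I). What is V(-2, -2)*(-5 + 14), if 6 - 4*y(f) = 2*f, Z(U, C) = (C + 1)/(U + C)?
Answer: 9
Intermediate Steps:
Z(U, C) = (1 + C)/(C + U)
y(f) = 3/2 - f/2
V(p, I) = -I/2 (V(p, I) = (1 + 2)/(2 - 4) + (3/2 - I/2) = 3/(-2) + (3/2 - I/2) = -½*3 + (3/2 - I/2) = -3/2 + (3/2 - I/2) = -I/2)
V(-2, -2)*(-5 + 14) = (-½*(-2))*(-5 + 14) = 1*9 = 9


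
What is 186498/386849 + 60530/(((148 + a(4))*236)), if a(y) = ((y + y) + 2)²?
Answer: 553731047/365185456 ≈ 1.5163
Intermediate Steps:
a(y) = (2 + 2*y)² (a(y) = (2*y + 2)² = (2 + 2*y)²)
186498/386849 + 60530/(((148 + a(4))*236)) = 186498/386849 + 60530/(((148 + 4*(1 + 4)²)*236)) = 186498*(1/386849) + 60530/(((148 + 4*5²)*236)) = 186498/386849 + 60530/(((148 + 4*25)*236)) = 186498/386849 + 60530/(((148 + 100)*236)) = 186498/386849 + 60530/((248*236)) = 186498/386849 + 60530/58528 = 186498/386849 + 60530*(1/58528) = 186498/386849 + 30265/29264 = 553731047/365185456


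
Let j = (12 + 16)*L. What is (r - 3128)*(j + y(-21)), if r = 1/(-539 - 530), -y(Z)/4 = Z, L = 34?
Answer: -3464210988/1069 ≈ -3.2406e+6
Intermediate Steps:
y(Z) = -4*Z
j = 952 (j = (12 + 16)*34 = 28*34 = 952)
r = -1/1069 (r = 1/(-1069) = -1/1069 ≈ -0.00093545)
(r - 3128)*(j + y(-21)) = (-1/1069 - 3128)*(952 - 4*(-21)) = -3343833*(952 + 84)/1069 = -3343833/1069*1036 = -3464210988/1069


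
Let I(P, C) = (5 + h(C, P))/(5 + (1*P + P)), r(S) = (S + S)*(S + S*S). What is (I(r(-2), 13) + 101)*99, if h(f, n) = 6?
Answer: 9900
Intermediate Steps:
r(S) = 2*S*(S + S**2) (r(S) = (2*S)*(S + S**2) = 2*S*(S + S**2))
I(P, C) = 11/(5 + 2*P) (I(P, C) = (5 + 6)/(5 + (1*P + P)) = 11/(5 + (P + P)) = 11/(5 + 2*P))
(I(r(-2), 13) + 101)*99 = (11/(5 + 2*(2*(-2)**2*(1 - 2))) + 101)*99 = (11/(5 + 2*(2*4*(-1))) + 101)*99 = (11/(5 + 2*(-8)) + 101)*99 = (11/(5 - 16) + 101)*99 = (11/(-11) + 101)*99 = (11*(-1/11) + 101)*99 = (-1 + 101)*99 = 100*99 = 9900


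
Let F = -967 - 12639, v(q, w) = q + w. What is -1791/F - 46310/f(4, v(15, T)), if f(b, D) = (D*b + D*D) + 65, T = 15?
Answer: -125630125/2952502 ≈ -42.550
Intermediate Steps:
f(b, D) = 65 + D² + D*b (f(b, D) = (D*b + D²) + 65 = (D² + D*b) + 65 = 65 + D² + D*b)
F = -13606
-1791/F - 46310/f(4, v(15, T)) = -1791/(-13606) - 46310/(65 + (15 + 15)² + (15 + 15)*4) = -1791*(-1/13606) - 46310/(65 + 30² + 30*4) = 1791/13606 - 46310/(65 + 900 + 120) = 1791/13606 - 46310/1085 = 1791/13606 - 46310*1/1085 = 1791/13606 - 9262/217 = -125630125/2952502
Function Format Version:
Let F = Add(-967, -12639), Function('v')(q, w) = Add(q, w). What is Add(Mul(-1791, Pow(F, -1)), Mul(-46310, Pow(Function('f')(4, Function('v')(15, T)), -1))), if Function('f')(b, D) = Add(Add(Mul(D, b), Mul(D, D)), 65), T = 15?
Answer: Rational(-125630125, 2952502) ≈ -42.550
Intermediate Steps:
Function('f')(b, D) = Add(65, Pow(D, 2), Mul(D, b)) (Function('f')(b, D) = Add(Add(Mul(D, b), Pow(D, 2)), 65) = Add(Add(Pow(D, 2), Mul(D, b)), 65) = Add(65, Pow(D, 2), Mul(D, b)))
F = -13606
Add(Mul(-1791, Pow(F, -1)), Mul(-46310, Pow(Function('f')(4, Function('v')(15, T)), -1))) = Add(Mul(-1791, Pow(-13606, -1)), Mul(-46310, Pow(Add(65, Pow(Add(15, 15), 2), Mul(Add(15, 15), 4)), -1))) = Add(Mul(-1791, Rational(-1, 13606)), Mul(-46310, Pow(Add(65, Pow(30, 2), Mul(30, 4)), -1))) = Add(Rational(1791, 13606), Mul(-46310, Pow(Add(65, 900, 120), -1))) = Add(Rational(1791, 13606), Mul(-46310, Pow(1085, -1))) = Add(Rational(1791, 13606), Mul(-46310, Rational(1, 1085))) = Add(Rational(1791, 13606), Rational(-9262, 217)) = Rational(-125630125, 2952502)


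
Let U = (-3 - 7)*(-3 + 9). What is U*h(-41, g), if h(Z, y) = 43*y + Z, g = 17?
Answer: -41400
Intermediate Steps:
U = -60 (U = -10*6 = -60)
h(Z, y) = Z + 43*y
U*h(-41, g) = -60*(-41 + 43*17) = -60*(-41 + 731) = -60*690 = -41400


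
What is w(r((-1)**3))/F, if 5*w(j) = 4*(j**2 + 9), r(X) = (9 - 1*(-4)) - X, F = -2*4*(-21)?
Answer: 41/42 ≈ 0.97619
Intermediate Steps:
F = 168 (F = -8*(-21) = 168)
r(X) = 13 - X (r(X) = (9 + 4) - X = 13 - X)
w(j) = 36/5 + 4*j**2/5 (w(j) = (4*(j**2 + 9))/5 = (4*(9 + j**2))/5 = (36 + 4*j**2)/5 = 36/5 + 4*j**2/5)
w(r((-1)**3))/F = (36/5 + 4*(13 - 1*(-1)**3)**2/5)/168 = (36/5 + 4*(13 - 1*(-1))**2/5)*(1/168) = (36/5 + 4*(13 + 1)**2/5)*(1/168) = (36/5 + (4/5)*14**2)*(1/168) = (36/5 + (4/5)*196)*(1/168) = (36/5 + 784/5)*(1/168) = 164*(1/168) = 41/42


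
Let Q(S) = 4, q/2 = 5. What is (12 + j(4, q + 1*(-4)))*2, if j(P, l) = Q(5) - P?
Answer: 24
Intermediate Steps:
q = 10 (q = 2*5 = 10)
j(P, l) = 4 - P
(12 + j(4, q + 1*(-4)))*2 = (12 + (4 - 1*4))*2 = (12 + (4 - 4))*2 = (12 + 0)*2 = 12*2 = 24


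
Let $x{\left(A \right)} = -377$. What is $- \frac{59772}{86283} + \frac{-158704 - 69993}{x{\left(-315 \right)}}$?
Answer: $\frac{6570043069}{10842897} \approx 605.93$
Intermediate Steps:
$- \frac{59772}{86283} + \frac{-158704 - 69993}{x{\left(-315 \right)}} = - \frac{59772}{86283} + \frac{-158704 - 69993}{-377} = \left(-59772\right) \frac{1}{86283} + \left(-158704 - 69993\right) \left(- \frac{1}{377}\right) = - \frac{19924}{28761} - - \frac{228697}{377} = - \frac{19924}{28761} + \frac{228697}{377} = \frac{6570043069}{10842897}$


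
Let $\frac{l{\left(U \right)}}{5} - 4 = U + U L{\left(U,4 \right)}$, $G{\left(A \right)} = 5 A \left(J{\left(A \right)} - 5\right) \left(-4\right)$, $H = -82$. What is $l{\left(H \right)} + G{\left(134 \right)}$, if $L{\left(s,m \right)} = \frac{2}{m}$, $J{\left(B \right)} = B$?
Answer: $-346315$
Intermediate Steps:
$G{\left(A \right)} = 5 A \left(20 - 4 A\right)$ ($G{\left(A \right)} = 5 A \left(A - 5\right) \left(-4\right) = 5 A \left(-5 + A\right) \left(-4\right) = 5 A \left(20 - 4 A\right)$)
$l{\left(U \right)} = 20 + \frac{15 U}{2}$ ($l{\left(U \right)} = 20 + 5 \left(U + U \frac{2}{4}\right) = 20 + 5 \left(U + U 2 \cdot \frac{1}{4}\right) = 20 + 5 \left(U + U \frac{1}{2}\right) = 20 + 5 \left(U + \frac{U}{2}\right) = 20 + 5 \frac{3 U}{2} = 20 + \frac{15 U}{2}$)
$l{\left(H \right)} + G{\left(134 \right)} = \left(20 + \frac{15}{2} \left(-82\right)\right) + 20 \cdot 134 \left(5 - 134\right) = \left(20 - 615\right) + 20 \cdot 134 \left(5 - 134\right) = -595 + 20 \cdot 134 \left(-129\right) = -595 - 345720 = -346315$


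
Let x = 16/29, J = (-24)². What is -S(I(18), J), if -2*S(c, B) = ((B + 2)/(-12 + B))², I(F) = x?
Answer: 83521/159048 ≈ 0.52513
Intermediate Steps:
J = 576
x = 16/29 (x = 16*(1/29) = 16/29 ≈ 0.55172)
I(F) = 16/29
S(c, B) = -(2 + B)²/(2*(-12 + B)²) (S(c, B) = -(B + 2)²/(-12 + B)²/2 = -(2 + B)²/(-12 + B)²/2 = -(2 + B)²/(2*(-12 + B)²))
-S(I(18), J) = -(-1)*(2 + 576)²/(2*(-12 + 576)²) = -(-1)*578²/(2*564²) = -(-1)*334084/(2*318096) = -1*(-83521/159048) = 83521/159048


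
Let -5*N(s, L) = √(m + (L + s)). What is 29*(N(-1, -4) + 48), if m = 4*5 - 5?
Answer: 1392 - 29*√10/5 ≈ 1373.7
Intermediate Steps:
m = 15 (m = 20 - 5 = 15)
N(s, L) = -√(15 + L + s)/5 (N(s, L) = -√(15 + (L + s))/5 = -√(15 + L + s)/5)
29*(N(-1, -4) + 48) = 29*(-√(15 - 4 - 1)/5 + 48) = 29*(-√10/5 + 48) = 29*(48 - √10/5) = 1392 - 29*√10/5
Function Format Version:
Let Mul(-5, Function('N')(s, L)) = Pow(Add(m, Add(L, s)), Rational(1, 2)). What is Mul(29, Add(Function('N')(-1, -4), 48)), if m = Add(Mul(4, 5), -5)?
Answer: Add(1392, Mul(Rational(-29, 5), Pow(10, Rational(1, 2)))) ≈ 1373.7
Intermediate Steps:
m = 15 (m = Add(20, -5) = 15)
Function('N')(s, L) = Mul(Rational(-1, 5), Pow(Add(15, L, s), Rational(1, 2))) (Function('N')(s, L) = Mul(Rational(-1, 5), Pow(Add(15, Add(L, s)), Rational(1, 2))) = Mul(Rational(-1, 5), Pow(Add(15, L, s), Rational(1, 2))))
Mul(29, Add(Function('N')(-1, -4), 48)) = Mul(29, Add(Mul(Rational(-1, 5), Pow(Add(15, -4, -1), Rational(1, 2))), 48)) = Mul(29, Add(Mul(Rational(-1, 5), Pow(10, Rational(1, 2))), 48)) = Mul(29, Add(48, Mul(Rational(-1, 5), Pow(10, Rational(1, 2))))) = Add(1392, Mul(Rational(-29, 5), Pow(10, Rational(1, 2))))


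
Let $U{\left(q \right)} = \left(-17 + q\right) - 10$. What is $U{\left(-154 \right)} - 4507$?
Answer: $-4688$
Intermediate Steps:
$U{\left(q \right)} = -27 + q$
$U{\left(-154 \right)} - 4507 = \left(-27 - 154\right) - 4507 = -181 - 4507 = -4688$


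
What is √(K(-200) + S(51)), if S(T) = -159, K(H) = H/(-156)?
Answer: I*√239889/39 ≈ 12.559*I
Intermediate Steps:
K(H) = -H/156 (K(H) = H*(-1/156) = -H/156)
√(K(-200) + S(51)) = √(-1/156*(-200) - 159) = √(50/39 - 159) = √(-6151/39) = I*√239889/39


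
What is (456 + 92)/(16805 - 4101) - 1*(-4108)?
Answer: 13047145/3176 ≈ 4108.0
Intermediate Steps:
(456 + 92)/(16805 - 4101) - 1*(-4108) = 548/12704 + 4108 = 548*(1/12704) + 4108 = 137/3176 + 4108 = 13047145/3176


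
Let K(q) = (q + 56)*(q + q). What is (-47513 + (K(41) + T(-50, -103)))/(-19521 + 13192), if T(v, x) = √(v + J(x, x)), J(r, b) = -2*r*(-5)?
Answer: 39559/6329 - 6*I*√30/6329 ≈ 6.2504 - 0.0051925*I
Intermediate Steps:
J(r, b) = 10*r
K(q) = 2*q*(56 + q) (K(q) = (56 + q)*(2*q) = 2*q*(56 + q))
T(v, x) = √(v + 10*x)
(-47513 + (K(41) + T(-50, -103)))/(-19521 + 13192) = (-47513 + (2*41*(56 + 41) + √(-50 + 10*(-103))))/(-19521 + 13192) = (-47513 + (2*41*97 + √(-50 - 1030)))/(-6329) = (-47513 + (7954 + √(-1080)))*(-1/6329) = (-47513 + (7954 + 6*I*√30))*(-1/6329) = (-39559 + 6*I*√30)*(-1/6329) = 39559/6329 - 6*I*√30/6329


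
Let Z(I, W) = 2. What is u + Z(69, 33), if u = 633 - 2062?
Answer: -1427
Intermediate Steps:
u = -1429
u + Z(69, 33) = -1429 + 2 = -1427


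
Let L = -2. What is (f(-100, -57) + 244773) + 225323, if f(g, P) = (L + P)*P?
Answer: 473459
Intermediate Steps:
f(g, P) = P*(-2 + P) (f(g, P) = (-2 + P)*P = P*(-2 + P))
(f(-100, -57) + 244773) + 225323 = (-57*(-2 - 57) + 244773) + 225323 = (-57*(-59) + 244773) + 225323 = (3363 + 244773) + 225323 = 248136 + 225323 = 473459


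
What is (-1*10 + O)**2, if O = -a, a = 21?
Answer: 961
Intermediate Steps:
O = -21 (O = -1*21 = -21)
(-1*10 + O)**2 = (-1*10 - 21)**2 = (-10 - 21)**2 = (-31)**2 = 961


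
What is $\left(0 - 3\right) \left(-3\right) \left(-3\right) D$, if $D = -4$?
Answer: $108$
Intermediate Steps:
$\left(0 - 3\right) \left(-3\right) \left(-3\right) D = \left(0 - 3\right) \left(-3\right) \left(-3\right) \left(-4\right) = \left(-3\right) \left(-3\right) \left(-3\right) \left(-4\right) = 9 \left(-3\right) \left(-4\right) = \left(-27\right) \left(-4\right) = 108$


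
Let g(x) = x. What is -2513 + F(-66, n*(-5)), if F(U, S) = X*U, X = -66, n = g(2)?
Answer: 1843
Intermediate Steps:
n = 2
F(U, S) = -66*U
-2513 + F(-66, n*(-5)) = -2513 - 66*(-66) = -2513 + 4356 = 1843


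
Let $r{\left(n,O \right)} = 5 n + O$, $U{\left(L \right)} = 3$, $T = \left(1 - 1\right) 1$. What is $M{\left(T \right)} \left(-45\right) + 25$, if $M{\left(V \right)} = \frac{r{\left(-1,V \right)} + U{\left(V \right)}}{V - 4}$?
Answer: $\frac{5}{2} \approx 2.5$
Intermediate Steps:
$T = 0$ ($T = 0 \cdot 1 = 0$)
$r{\left(n,O \right)} = O + 5 n$
$M{\left(V \right)} = \frac{-2 + V}{-4 + V}$ ($M{\left(V \right)} = \frac{\left(V + 5 \left(-1\right)\right) + 3}{V - 4} = \frac{\left(V - 5\right) + 3}{-4 + V} = \frac{\left(-5 + V\right) + 3}{-4 + V} = \frac{-2 + V}{-4 + V}$)
$M{\left(T \right)} \left(-45\right) + 25 = \frac{-2 + 0}{-4 + 0} \left(-45\right) + 25 = \frac{1}{-4} \left(-2\right) \left(-45\right) + 25 = \left(- \frac{1}{4}\right) \left(-2\right) \left(-45\right) + 25 = \frac{1}{2} \left(-45\right) + 25 = - \frac{45}{2} + 25 = \frac{5}{2}$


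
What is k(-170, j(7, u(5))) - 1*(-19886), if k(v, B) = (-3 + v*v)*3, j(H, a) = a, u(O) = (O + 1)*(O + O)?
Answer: 106577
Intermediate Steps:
u(O) = 2*O*(1 + O) (u(O) = (1 + O)*(2*O) = 2*O*(1 + O))
k(v, B) = -9 + 3*v² (k(v, B) = (-3 + v²)*3 = -9 + 3*v²)
k(-170, j(7, u(5))) - 1*(-19886) = (-9 + 3*(-170)²) - 1*(-19886) = (-9 + 3*28900) + 19886 = (-9 + 86700) + 19886 = 86691 + 19886 = 106577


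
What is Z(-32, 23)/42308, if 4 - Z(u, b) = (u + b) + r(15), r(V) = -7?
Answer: 5/10577 ≈ 0.00047272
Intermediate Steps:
Z(u, b) = 11 - b - u (Z(u, b) = 4 - ((u + b) - 7) = 4 - ((b + u) - 7) = 4 - (-7 + b + u) = 4 + (7 - b - u) = 11 - b - u)
Z(-32, 23)/42308 = (11 - 1*23 - 1*(-32))/42308 = (11 - 23 + 32)*(1/42308) = 20*(1/42308) = 5/10577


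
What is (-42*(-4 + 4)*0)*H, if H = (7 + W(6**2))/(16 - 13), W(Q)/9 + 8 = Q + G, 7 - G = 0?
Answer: 0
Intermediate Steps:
G = 7 (G = 7 - 1*0 = 7 + 0 = 7)
W(Q) = -9 + 9*Q (W(Q) = -72 + 9*(Q + 7) = -72 + 9*(7 + Q) = -72 + (63 + 9*Q) = -9 + 9*Q)
H = 322/3 (H = (7 + (-9 + 9*6**2))/(16 - 13) = (7 + (-9 + 9*36))/3 = (7 + (-9 + 324))*(1/3) = (7 + 315)*(1/3) = 322*(1/3) = 322/3 ≈ 107.33)
(-42*(-4 + 4)*0)*H = -42*(-4 + 4)*0*(322/3) = -0*0*(322/3) = -42*0*(322/3) = 0*(322/3) = 0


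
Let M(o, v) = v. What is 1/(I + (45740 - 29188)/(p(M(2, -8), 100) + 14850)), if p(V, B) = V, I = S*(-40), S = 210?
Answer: -7421/62328124 ≈ -0.00011906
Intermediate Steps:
I = -8400 (I = 210*(-40) = -8400)
1/(I + (45740 - 29188)/(p(M(2, -8), 100) + 14850)) = 1/(-8400 + (45740 - 29188)/(-8 + 14850)) = 1/(-8400 + 16552/14842) = 1/(-8400 + 16552*(1/14842)) = 1/(-8400 + 8276/7421) = 1/(-62328124/7421) = -7421/62328124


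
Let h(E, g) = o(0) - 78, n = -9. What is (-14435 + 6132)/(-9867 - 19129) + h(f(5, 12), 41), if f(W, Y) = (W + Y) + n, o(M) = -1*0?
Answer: -2253385/28996 ≈ -77.714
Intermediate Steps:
o(M) = 0
f(W, Y) = -9 + W + Y (f(W, Y) = (W + Y) - 9 = -9 + W + Y)
h(E, g) = -78 (h(E, g) = 0 - 78 = -78)
(-14435 + 6132)/(-9867 - 19129) + h(f(5, 12), 41) = (-14435 + 6132)/(-9867 - 19129) - 78 = -8303/(-28996) - 78 = -8303*(-1/28996) - 78 = 8303/28996 - 78 = -2253385/28996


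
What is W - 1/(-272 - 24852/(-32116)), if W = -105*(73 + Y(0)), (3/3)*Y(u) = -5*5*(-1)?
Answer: -22408267721/2177675 ≈ -10290.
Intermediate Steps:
Y(u) = 25 (Y(u) = -5*5*(-1) = -25*(-1) = 25)
W = -10290 (W = -105*(73 + 25) = -105*98 = -10290)
W - 1/(-272 - 24852/(-32116)) = -10290 - 1/(-272 - 24852/(-32116)) = -10290 - 1/(-272 - 24852*(-1/32116)) = -10290 - 1/(-272 + 6213/8029) = -10290 - 1/(-2177675/8029) = -10290 - 1*(-8029/2177675) = -10290 + 8029/2177675 = -22408267721/2177675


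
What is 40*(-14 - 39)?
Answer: -2120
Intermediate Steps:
40*(-14 - 39) = 40*(-53) = -2120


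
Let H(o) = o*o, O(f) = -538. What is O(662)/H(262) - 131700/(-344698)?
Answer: 2213741819/5915362378 ≈ 0.37424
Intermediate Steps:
H(o) = o²
O(662)/H(262) - 131700/(-344698) = -538/(262²) - 131700/(-344698) = -538/68644 - 131700*(-1/344698) = -538*1/68644 + 65850/172349 = -269/34322 + 65850/172349 = 2213741819/5915362378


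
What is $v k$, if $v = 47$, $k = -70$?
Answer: $-3290$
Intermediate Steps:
$v k = 47 \left(-70\right) = -3290$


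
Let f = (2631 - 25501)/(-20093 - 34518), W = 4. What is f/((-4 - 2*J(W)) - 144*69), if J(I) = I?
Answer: -11435/271635114 ≈ -4.2097e-5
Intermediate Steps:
f = 22870/54611 (f = -22870/(-54611) = -22870*(-1/54611) = 22870/54611 ≈ 0.41878)
f/((-4 - 2*J(W)) - 144*69) = 22870/(54611*((-4 - 2*4) - 144*69)) = 22870/(54611*((-4 - 8) - 9936)) = 22870/(54611*(-12 - 9936)) = (22870/54611)/(-9948) = (22870/54611)*(-1/9948) = -11435/271635114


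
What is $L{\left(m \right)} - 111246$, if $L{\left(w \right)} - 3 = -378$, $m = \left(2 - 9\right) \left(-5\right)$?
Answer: $-111621$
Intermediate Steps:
$m = 35$ ($m = \left(-7\right) \left(-5\right) = 35$)
$L{\left(w \right)} = -375$ ($L{\left(w \right)} = 3 - 378 = -375$)
$L{\left(m \right)} - 111246 = -375 - 111246 = -111621$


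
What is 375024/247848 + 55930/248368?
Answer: 2229293739/1282448168 ≈ 1.7383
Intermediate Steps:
375024/247848 + 55930/248368 = 375024*(1/247848) + 55930*(1/248368) = 15626/10327 + 27965/124184 = 2229293739/1282448168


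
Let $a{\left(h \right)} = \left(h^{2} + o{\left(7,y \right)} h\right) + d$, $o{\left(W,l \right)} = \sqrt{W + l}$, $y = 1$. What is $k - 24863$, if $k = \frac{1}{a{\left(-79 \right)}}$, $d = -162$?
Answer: $- \frac{917551928040}{36904313} + \frac{158 \sqrt{2}}{36904313} \approx -24863.0$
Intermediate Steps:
$a{\left(h \right)} = -162 + h^{2} + 2 h \sqrt{2}$ ($a{\left(h \right)} = \left(h^{2} + \sqrt{7 + 1} h\right) - 162 = \left(h^{2} + \sqrt{8} h\right) - 162 = \left(h^{2} + 2 \sqrt{2} h\right) - 162 = \left(h^{2} + 2 h \sqrt{2}\right) - 162 = -162 + h^{2} + 2 h \sqrt{2}$)
$k = \frac{1}{6079 - 158 \sqrt{2}}$ ($k = \frac{1}{-162 + \left(-79\right)^{2} + 2 \left(-79\right) \sqrt{2}} = \frac{1}{-162 + 6241 - 158 \sqrt{2}} = \frac{1}{6079 - 158 \sqrt{2}} \approx 0.00017078$)
$k - 24863 = \left(\frac{6079}{36904313} + \frac{158 \sqrt{2}}{36904313}\right) - 24863 = - \frac{917551928040}{36904313} + \frac{158 \sqrt{2}}{36904313}$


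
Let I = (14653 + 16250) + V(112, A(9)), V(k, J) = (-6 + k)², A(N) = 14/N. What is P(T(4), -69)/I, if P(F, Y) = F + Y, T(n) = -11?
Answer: -80/42139 ≈ -0.0018985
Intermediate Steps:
I = 42139 (I = (14653 + 16250) + (-6 + 112)² = 30903 + 106² = 30903 + 11236 = 42139)
P(T(4), -69)/I = (-11 - 69)/42139 = -80*1/42139 = -80/42139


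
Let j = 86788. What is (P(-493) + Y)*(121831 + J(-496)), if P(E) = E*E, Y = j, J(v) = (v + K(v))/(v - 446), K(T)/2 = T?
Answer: 6309028132455/157 ≈ 4.0185e+10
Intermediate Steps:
K(T) = 2*T
J(v) = 3*v/(-446 + v) (J(v) = (v + 2*v)/(v - 446) = (3*v)/(-446 + v) = 3*v/(-446 + v))
Y = 86788
P(E) = E²
(P(-493) + Y)*(121831 + J(-496)) = ((-493)² + 86788)*(121831 + 3*(-496)/(-446 - 496)) = (243049 + 86788)*(121831 + 3*(-496)/(-942)) = 329837*(121831 + 3*(-496)*(-1/942)) = 329837*(121831 + 248/157) = 329837*(19127715/157) = 6309028132455/157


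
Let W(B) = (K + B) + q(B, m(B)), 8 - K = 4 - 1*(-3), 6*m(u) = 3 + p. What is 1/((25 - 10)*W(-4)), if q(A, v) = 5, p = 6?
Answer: 1/30 ≈ 0.033333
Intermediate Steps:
m(u) = 3/2 (m(u) = (3 + 6)/6 = (1/6)*9 = 3/2)
K = 1 (K = 8 - (4 - 1*(-3)) = 8 - (4 + 3) = 8 - 1*7 = 8 - 7 = 1)
W(B) = 6 + B (W(B) = (1 + B) + 5 = 6 + B)
1/((25 - 10)*W(-4)) = 1/((25 - 10)*(6 - 4)) = 1/(15*2) = 1/30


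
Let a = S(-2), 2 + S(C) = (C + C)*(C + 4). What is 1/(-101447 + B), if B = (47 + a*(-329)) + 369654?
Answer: 1/271544 ≈ 3.6826e-6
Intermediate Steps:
S(C) = -2 + 2*C*(4 + C) (S(C) = -2 + (C + C)*(C + 4) = -2 + (2*C)*(4 + C) = -2 + 2*C*(4 + C))
a = -10 (a = -2 + 2*(-2)**2 + 8*(-2) = -2 + 2*4 - 16 = -2 + 8 - 16 = -10)
B = 372991 (B = (47 - 10*(-329)) + 369654 = (47 + 3290) + 369654 = 3337 + 369654 = 372991)
1/(-101447 + B) = 1/(-101447 + 372991) = 1/271544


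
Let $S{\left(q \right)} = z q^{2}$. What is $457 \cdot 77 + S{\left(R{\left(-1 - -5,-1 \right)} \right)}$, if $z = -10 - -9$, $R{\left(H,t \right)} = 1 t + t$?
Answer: $35185$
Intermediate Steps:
$R{\left(H,t \right)} = 2 t$ ($R{\left(H,t \right)} = t + t = 2 t$)
$z = -1$ ($z = -10 + 9 = -1$)
$S{\left(q \right)} = - q^{2}$
$457 \cdot 77 + S{\left(R{\left(-1 - -5,-1 \right)} \right)} = 457 \cdot 77 - \left(2 \left(-1\right)\right)^{2} = 35189 - \left(-2\right)^{2} = 35189 - 4 = 35185$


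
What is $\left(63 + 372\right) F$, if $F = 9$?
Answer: $3915$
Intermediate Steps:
$\left(63 + 372\right) F = \left(63 + 372\right) 9 = 435 \cdot 9 = 3915$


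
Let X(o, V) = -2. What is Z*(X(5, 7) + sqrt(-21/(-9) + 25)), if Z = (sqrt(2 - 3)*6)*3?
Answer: 6*I*(-6 + sqrt(246)) ≈ 58.106*I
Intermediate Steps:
Z = 18*I (Z = (sqrt(-1)*6)*3 = (I*6)*3 = (6*I)*3 = 18*I ≈ 18.0*I)
Z*(X(5, 7) + sqrt(-21/(-9) + 25)) = (18*I)*(-2 + sqrt(-21/(-9) + 25)) = (18*I)*(-2 + sqrt(-21*(-1/9) + 25)) = (18*I)*(-2 + sqrt(7/3 + 25)) = (18*I)*(-2 + sqrt(82/3)) = (18*I)*(-2 + sqrt(246)/3) = 18*I*(-2 + sqrt(246)/3)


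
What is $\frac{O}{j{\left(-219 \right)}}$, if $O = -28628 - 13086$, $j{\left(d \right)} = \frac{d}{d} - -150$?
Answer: $- \frac{41714}{151} \approx -276.25$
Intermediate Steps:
$j{\left(d \right)} = 151$ ($j{\left(d \right)} = 1 + 150 = 151$)
$O = -41714$ ($O = -28628 - 13086 = -41714$)
$\frac{O}{j{\left(-219 \right)}} = - \frac{41714}{151}$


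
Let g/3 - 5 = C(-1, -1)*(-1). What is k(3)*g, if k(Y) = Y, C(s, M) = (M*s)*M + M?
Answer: 63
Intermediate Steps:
C(s, M) = M + s*M² (C(s, M) = s*M² + M = M + s*M²)
g = 21 (g = 15 + 3*(-(1 - 1*(-1))*(-1)) = 15 + 3*(-(1 + 1)*(-1)) = 15 + 3*(-1*2*(-1)) = 15 + 3*(-2*(-1)) = 15 + 3*2 = 15 + 6 = 21)
k(3)*g = 3*21 = 63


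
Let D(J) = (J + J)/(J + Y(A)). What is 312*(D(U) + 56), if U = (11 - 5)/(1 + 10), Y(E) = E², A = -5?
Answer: 4913376/281 ≈ 17485.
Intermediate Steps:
U = 6/11 ≈ 0.54545
D(J) = 2*J/(25 + J) (D(J) = (J + J)/(J + (-5)²) = (2*J)/(J + 25) = (2*J)/(25 + J) = 2*J/(25 + J))
312*(D(U) + 56) = 312*(2*(6/11)/(25 + 6/11) + 56) = 312*(2*(6/11)/(281/11) + 56) = 312*(2*(6/11)*(11/281) + 56) = 312*(12/281 + 56) = 312*(15748/281) = 4913376/281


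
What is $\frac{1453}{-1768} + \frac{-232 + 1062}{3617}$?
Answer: $- \frac{3788061}{6394856} \approx -0.59236$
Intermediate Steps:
$\frac{1453}{-1768} + \frac{-232 + 1062}{3617} = 1453 \left(- \frac{1}{1768}\right) + 830 \cdot \frac{1}{3617} = - \frac{1453}{1768} + \frac{830}{3617} = - \frac{3788061}{6394856}$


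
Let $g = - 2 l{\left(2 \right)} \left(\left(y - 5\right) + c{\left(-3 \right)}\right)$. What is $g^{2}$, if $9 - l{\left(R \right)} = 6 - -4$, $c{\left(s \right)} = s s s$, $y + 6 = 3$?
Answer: $4900$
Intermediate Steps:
$y = -3$ ($y = -6 + 3 = -3$)
$c{\left(s \right)} = s^{3}$ ($c{\left(s \right)} = s^{2} s = s^{3}$)
$l{\left(R \right)} = -1$ ($l{\left(R \right)} = 9 - \left(6 - -4\right) = 9 - \left(6 + 4\right) = 9 - 10 = -1$)
$g = -70$ ($g = \left(-2\right) \left(-1\right) \left(\left(-3 - 5\right) + \left(-3\right)^{3}\right) = 2 \left(-8 - 27\right) = 2 \left(-35\right) = -70$)
$g^{2} = \left(-70\right)^{2} = 4900$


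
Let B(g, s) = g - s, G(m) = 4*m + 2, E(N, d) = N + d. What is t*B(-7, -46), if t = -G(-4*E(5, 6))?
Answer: 6786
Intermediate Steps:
G(m) = 2 + 4*m
t = 174 (t = -(2 + 4*(-4*(5 + 6))) = -(2 + 4*(-4*11)) = -(2 + 4*(-44)) = -(2 - 176) = -1*(-174) = 174)
t*B(-7, -46) = 174*(-7 - 1*(-46)) = 174*(-7 + 46) = 174*39 = 6786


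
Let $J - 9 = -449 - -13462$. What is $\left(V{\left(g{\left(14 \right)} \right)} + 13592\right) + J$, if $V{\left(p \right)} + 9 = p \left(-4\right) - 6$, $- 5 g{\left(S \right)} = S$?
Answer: $\frac{133051}{5} \approx 26610.0$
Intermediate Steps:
$g{\left(S \right)} = - \frac{S}{5}$
$V{\left(p \right)} = -15 - 4 p$ ($V{\left(p \right)} = -9 + \left(p \left(-4\right) - 6\right) = -9 - \left(6 + 4 p\right) = -15 - 4 p$)
$J = 13022$ ($J = 9 - -13013 = 9 + \left(-449 + 13462\right) = 9 + 13013 = 13022$)
$\left(V{\left(g{\left(14 \right)} \right)} + 13592\right) + J = \left(\left(-15 - 4 \left(\left(- \frac{1}{5}\right) 14\right)\right) + 13592\right) + 13022 = \left(\left(-15 - - \frac{56}{5}\right) + 13592\right) + 13022 = \left(\left(-15 + \frac{56}{5}\right) + 13592\right) + 13022 = \left(- \frac{19}{5} + 13592\right) + 13022 = \frac{67941}{5} + 13022 = \frac{133051}{5}$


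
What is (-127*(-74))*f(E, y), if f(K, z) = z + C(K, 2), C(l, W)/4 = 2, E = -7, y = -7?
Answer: 9398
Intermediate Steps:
C(l, W) = 8 (C(l, W) = 4*2 = 8)
f(K, z) = 8 + z (f(K, z) = z + 8 = 8 + z)
(-127*(-74))*f(E, y) = (-127*(-74))*(8 - 7) = 9398*1 = 9398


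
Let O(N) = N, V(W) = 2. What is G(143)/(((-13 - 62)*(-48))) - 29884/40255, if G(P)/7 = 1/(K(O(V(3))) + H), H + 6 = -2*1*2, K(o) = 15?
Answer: -107526043/144918000 ≈ -0.74198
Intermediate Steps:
H = -10 (H = -6 - 2*1*2 = -6 - 2*2 = -6 - 4 = -10)
G(P) = 7/5 (G(P) = 7/(15 - 10) = 7/5)
G(143)/(((-13 - 62)*(-48))) - 29884/40255 = 7/(5*(((-13 - 62)*(-48)))) - 29884/40255 = 7/(5*((-75*(-48)))) - 29884*1/40255 = (7/5)/3600 - 29884/40255 = (7/5)*(1/3600) - 29884/40255 = 7/18000 - 29884/40255 = -107526043/144918000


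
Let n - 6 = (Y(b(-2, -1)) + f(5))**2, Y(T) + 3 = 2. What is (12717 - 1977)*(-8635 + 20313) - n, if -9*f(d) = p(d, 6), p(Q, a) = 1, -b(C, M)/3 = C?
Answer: 10159158734/81 ≈ 1.2542e+8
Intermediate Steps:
b(C, M) = -3*C
Y(T) = -1 (Y(T) = -3 + 2 = -1)
f(d) = -1/9 (f(d) = -1/9*1 = -1/9)
n = 586/81 (n = 6 + (-1 - 1/9)**2 = 6 + (-10/9)**2 = 6 + 100/81 = 586/81 ≈ 7.2346)
(12717 - 1977)*(-8635 + 20313) - n = (12717 - 1977)*(-8635 + 20313) - 1*586/81 = 10740*11678 - 586/81 = 125421720 - 586/81 = 10159158734/81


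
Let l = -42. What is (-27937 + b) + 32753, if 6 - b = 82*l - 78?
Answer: 8344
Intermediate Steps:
b = 3528 (b = 6 - (82*(-42) - 78) = 6 - (-3444 - 78) = 6 - 1*(-3522) = 6 + 3522 = 3528)
(-27937 + b) + 32753 = (-27937 + 3528) + 32753 = -24409 + 32753 = 8344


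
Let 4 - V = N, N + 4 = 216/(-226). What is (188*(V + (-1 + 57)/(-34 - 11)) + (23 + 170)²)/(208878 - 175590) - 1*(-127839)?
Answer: 21639437836741/169269480 ≈ 1.2784e+5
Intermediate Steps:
N = -560/113 (N = -4 + 216/(-226) = -4 + 216*(-1/226) = -4 - 108/113 = -560/113 ≈ -4.9557)
V = 1012/113 (V = 4 - 1*(-560/113) = 4 + 560/113 = 1012/113 ≈ 8.9557)
(188*(V + (-1 + 57)/(-34 - 11)) + (23 + 170)²)/(208878 - 175590) - 1*(-127839) = (188*(1012/113 + (-1 + 57)/(-34 - 11)) + (23 + 170)²)/(208878 - 175590) - 1*(-127839) = (188*(1012/113 + 56/(-45)) + 193²)/33288 + 127839 = (188*(1012/113 + 56*(-1/45)) + 37249)*(1/33288) + 127839 = (188*(1012/113 - 56/45) + 37249)*(1/33288) + 127839 = (188*(39212/5085) + 37249)*(1/33288) + 127839 = (7371856/5085 + 37249)*(1/33288) + 127839 = (196783021/5085)*(1/33288) + 127839 = 196783021/169269480 + 127839 = 21639437836741/169269480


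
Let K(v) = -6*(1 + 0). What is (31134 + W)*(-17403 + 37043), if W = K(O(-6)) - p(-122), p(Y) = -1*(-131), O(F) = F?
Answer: 608781080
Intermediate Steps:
K(v) = -6 (K(v) = -6*1 = -6)
p(Y) = 131
W = -137 (W = -6 - 1*131 = -6 - 131 = -137)
(31134 + W)*(-17403 + 37043) = (31134 - 137)*(-17403 + 37043) = 30997*19640 = 608781080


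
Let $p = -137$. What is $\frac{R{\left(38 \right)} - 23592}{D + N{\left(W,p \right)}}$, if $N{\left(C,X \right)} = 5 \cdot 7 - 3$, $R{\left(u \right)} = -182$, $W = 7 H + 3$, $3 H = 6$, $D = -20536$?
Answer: $\frac{11887}{10252} \approx 1.1595$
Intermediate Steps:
$H = 2$ ($H = \frac{1}{3} \cdot 6 = 2$)
$W = 17$ ($W = 7 \cdot 2 + 3 = 14 + 3 = 17$)
$N{\left(C,X \right)} = 32$ ($N{\left(C,X \right)} = 35 - 3 = 32$)
$\frac{R{\left(38 \right)} - 23592}{D + N{\left(W,p \right)}} = \frac{-182 - 23592}{-20536 + 32} = \frac{-182 - 23592}{-20504} = \left(-182 - 23592\right) \left(- \frac{1}{20504}\right) = \left(-23774\right) \left(- \frac{1}{20504}\right) = \frac{11887}{10252}$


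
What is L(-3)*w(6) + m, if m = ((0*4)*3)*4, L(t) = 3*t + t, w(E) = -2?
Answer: 24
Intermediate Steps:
L(t) = 4*t
m = 0 (m = (0*3)*4 = 0*4 = 0)
L(-3)*w(6) + m = (4*(-3))*(-2) + 0 = -12*(-2) + 0 = 24 + 0 = 24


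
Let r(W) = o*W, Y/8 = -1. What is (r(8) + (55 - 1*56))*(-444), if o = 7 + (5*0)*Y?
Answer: -24420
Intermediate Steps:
Y = -8 (Y = 8*(-1) = -8)
o = 7 (o = 7 + (5*0)*(-8) = 7 + 0*(-8) = 7 + 0 = 7)
r(W) = 7*W
(r(8) + (55 - 1*56))*(-444) = (7*8 + (55 - 1*56))*(-444) = (56 + (55 - 56))*(-444) = (56 - 1)*(-444) = 55*(-444) = -24420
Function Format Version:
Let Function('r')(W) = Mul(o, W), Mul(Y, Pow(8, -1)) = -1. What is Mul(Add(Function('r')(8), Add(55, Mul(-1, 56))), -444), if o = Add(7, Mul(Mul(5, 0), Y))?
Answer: -24420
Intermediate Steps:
Y = -8 (Y = Mul(8, -1) = -8)
o = 7 (o = Add(7, Mul(Mul(5, 0), -8)) = Add(7, Mul(0, -8)) = Add(7, 0) = 7)
Function('r')(W) = Mul(7, W)
Mul(Add(Function('r')(8), Add(55, Mul(-1, 56))), -444) = Mul(Add(Mul(7, 8), Add(55, Mul(-1, 56))), -444) = Mul(Add(56, Add(55, -56)), -444) = Mul(Add(56, -1), -444) = Mul(55, -444) = -24420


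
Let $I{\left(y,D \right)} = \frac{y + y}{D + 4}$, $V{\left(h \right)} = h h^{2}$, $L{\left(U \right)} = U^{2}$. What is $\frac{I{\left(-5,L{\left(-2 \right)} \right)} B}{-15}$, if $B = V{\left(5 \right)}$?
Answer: $\frac{125}{12} \approx 10.417$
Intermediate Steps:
$V{\left(h \right)} = h^{3}$
$B = 125$ ($B = 5^{3} = 125$)
$I{\left(y,D \right)} = \frac{2 y}{4 + D}$
$\frac{I{\left(-5,L{\left(-2 \right)} \right)} B}{-15} = \frac{2 \left(-5\right) \frac{1}{4 + \left(-2\right)^{2}} \cdot 125}{-15} = 2 \left(-5\right) \frac{1}{4 + 4} \cdot 125 \left(- \frac{1}{15}\right) = 2 \left(-5\right) \frac{1}{8} \cdot 125 \left(- \frac{1}{15}\right) = \left(- \frac{5}{4}\right) 125 \left(- \frac{1}{15}\right) = \left(- \frac{625}{4}\right) \left(- \frac{1}{15}\right) = \frac{125}{12}$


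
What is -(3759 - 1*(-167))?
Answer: -3926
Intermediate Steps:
-(3759 - 1*(-167)) = -(3759 + 167) = -1*3926 = -3926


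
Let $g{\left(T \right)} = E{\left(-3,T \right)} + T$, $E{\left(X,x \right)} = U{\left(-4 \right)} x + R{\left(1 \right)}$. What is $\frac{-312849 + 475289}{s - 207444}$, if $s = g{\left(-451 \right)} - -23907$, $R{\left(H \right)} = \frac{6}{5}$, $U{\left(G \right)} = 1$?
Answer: $- \frac{812200}{922189} \approx -0.88073$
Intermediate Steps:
$R{\left(H \right)} = \frac{6}{5}$ ($R{\left(H \right)} = 6 \cdot \frac{1}{5} = \frac{6}{5}$)
$E{\left(X,x \right)} = \frac{6}{5} + x$ ($E{\left(X,x \right)} = 1 x + \frac{6}{5} = x + \frac{6}{5} = \frac{6}{5} + x$)
$g{\left(T \right)} = \frac{6}{5} + 2 T$ ($g{\left(T \right)} = \left(\frac{6}{5} + T\right) + T = \frac{6}{5} + 2 T$)
$s = \frac{115031}{5}$ ($s = \left(\frac{6}{5} + 2 \left(-451\right)\right) - -23907 = \left(\frac{6}{5} - 902\right) + 23907 = - \frac{4504}{5} + 23907 = \frac{115031}{5} \approx 23006.0$)
$\frac{-312849 + 475289}{s - 207444} = \frac{-312849 + 475289}{\frac{115031}{5} - 207444} = \frac{162440}{- \frac{922189}{5}} = 162440 \left(- \frac{5}{922189}\right) = - \frac{812200}{922189}$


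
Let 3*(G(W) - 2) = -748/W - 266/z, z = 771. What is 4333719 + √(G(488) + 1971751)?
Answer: 4333719 + √17445394302360866/94062 ≈ 4.3351e+6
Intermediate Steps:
G(W) = 4360/2313 - 748/(3*W) (G(W) = 2 + (-748/W - 266/771)/3 = 2 + (-266/771 - 748/W)/3 = 2 + (-266/2313 - 748/(3*W)) = 4360/2313 - 748/(3*W))
4333719 + √(G(488) + 1971751) = 4333719 + √((4/2313)*(-144177 + 1090*488)/488 + 1971751) = 4333719 + √((4/2313)*(1/488)*(-144177 + 531920) + 1971751) = 4333719 + √((4/2313)*(1/488)*387743 + 1971751) = 4333719 + √(387743/282186 + 1971751) = 4333719 + √(556400915429/282186) = 4333719 + √17445394302360866/94062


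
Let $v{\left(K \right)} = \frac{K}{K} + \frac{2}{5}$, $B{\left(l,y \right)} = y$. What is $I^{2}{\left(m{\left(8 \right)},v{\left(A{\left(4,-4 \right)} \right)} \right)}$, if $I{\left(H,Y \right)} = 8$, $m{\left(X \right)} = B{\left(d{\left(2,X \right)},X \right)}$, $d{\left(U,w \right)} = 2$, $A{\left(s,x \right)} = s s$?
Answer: $64$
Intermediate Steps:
$A{\left(s,x \right)} = s^{2}$
$m{\left(X \right)} = X$
$v{\left(K \right)} = \frac{7}{5}$ ($v{\left(K \right)} = 1 + 2 \cdot \frac{1}{5} = 1 + \frac{2}{5} = \frac{7}{5}$)
$I^{2}{\left(m{\left(8 \right)},v{\left(A{\left(4,-4 \right)} \right)} \right)} = 8^{2} = 64$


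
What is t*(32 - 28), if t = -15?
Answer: -60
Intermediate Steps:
t*(32 - 28) = -15*(32 - 28) = -15*4 = -60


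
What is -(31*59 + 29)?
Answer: -1858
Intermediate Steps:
-(31*59 + 29) = -(1829 + 29) = -1*1858 = -1858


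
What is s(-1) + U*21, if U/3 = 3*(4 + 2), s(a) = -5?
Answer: 1129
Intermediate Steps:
U = 54 (U = 3*(3*(4 + 2)) = 3*(3*6) = 3*18 = 54)
s(-1) + U*21 = -5 + 54*21 = -5 + 1134 = 1129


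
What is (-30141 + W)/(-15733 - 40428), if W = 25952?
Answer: 59/791 ≈ 0.074589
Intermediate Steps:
(-30141 + W)/(-15733 - 40428) = (-30141 + 25952)/(-15733 - 40428) = -4189/(-56161) = -4189*(-1/56161) = 59/791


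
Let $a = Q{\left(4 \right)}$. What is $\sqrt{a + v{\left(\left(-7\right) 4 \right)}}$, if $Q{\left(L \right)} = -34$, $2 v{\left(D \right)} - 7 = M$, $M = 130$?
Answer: $\frac{\sqrt{138}}{2} \approx 5.8737$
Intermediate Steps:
$v{\left(D \right)} = \frac{137}{2}$ ($v{\left(D \right)} = \frac{7}{2} + \frac{1}{2} \cdot 130 = \frac{7}{2} + 65 = \frac{137}{2}$)
$a = -34$
$\sqrt{a + v{\left(\left(-7\right) 4 \right)}} = \sqrt{-34 + \frac{137}{2}} = \sqrt{\frac{69}{2}} = \frac{\sqrt{138}}{2}$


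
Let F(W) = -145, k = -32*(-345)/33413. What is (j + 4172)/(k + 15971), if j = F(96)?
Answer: 134554151/533650063 ≈ 0.25214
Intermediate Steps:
k = 11040/33413 (k = 11040*(1/33413) = 11040/33413 ≈ 0.33041)
j = -145
(j + 4172)/(k + 15971) = (-145 + 4172)/(11040/33413 + 15971) = 4027/(533650063/33413) = 4027*(33413/533650063) = 134554151/533650063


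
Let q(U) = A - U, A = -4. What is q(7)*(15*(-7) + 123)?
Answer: -198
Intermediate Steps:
q(U) = -4 - U
q(7)*(15*(-7) + 123) = (-4 - 1*7)*(15*(-7) + 123) = (-4 - 7)*(-105 + 123) = -11*18 = -198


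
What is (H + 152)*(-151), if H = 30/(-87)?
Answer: -664098/29 ≈ -22900.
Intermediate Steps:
H = -10/29 (H = 30*(-1/87) = -10/29 ≈ -0.34483)
(H + 152)*(-151) = (-10/29 + 152)*(-151) = (4398/29)*(-151) = -664098/29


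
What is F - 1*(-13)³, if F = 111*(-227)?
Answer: -23000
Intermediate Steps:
F = -25197
F - 1*(-13)³ = -25197 - 1*(-13)³ = -25197 - 1*(-2197) = -25197 + 2197 = -23000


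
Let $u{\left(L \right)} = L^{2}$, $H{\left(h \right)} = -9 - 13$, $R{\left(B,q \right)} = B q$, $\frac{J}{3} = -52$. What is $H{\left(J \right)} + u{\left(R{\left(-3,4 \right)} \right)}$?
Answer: $122$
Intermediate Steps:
$J = -156$ ($J = 3 \left(-52\right) = -156$)
$H{\left(h \right)} = -22$ ($H{\left(h \right)} = -9 - 13 = -22$)
$H{\left(J \right)} + u{\left(R{\left(-3,4 \right)} \right)} = -22 + \left(\left(-3\right) 4\right)^{2} = -22 + \left(-12\right)^{2} = -22 + 144 = 122$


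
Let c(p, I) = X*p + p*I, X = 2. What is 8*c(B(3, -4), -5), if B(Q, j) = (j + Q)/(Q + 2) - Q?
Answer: 384/5 ≈ 76.800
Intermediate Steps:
B(Q, j) = -Q + (Q + j)/(2 + Q) (B(Q, j) = (Q + j)/(2 + Q) - Q = -Q + (Q + j)/(2 + Q))
c(p, I) = 2*p + I*p (c(p, I) = 2*p + p*I = 2*p + I*p)
8*c(B(3, -4), -5) = 8*(((-4 - 1*3 - 1*3²)/(2 + 3))*(2 - 5)) = 8*(((-4 - 3 - 1*9)/5)*(-3)) = 8*(((-4 - 3 - 9)/5)*(-3)) = 8*(((⅕)*(-16))*(-3)) = 8*(-16/5*(-3)) = 8*(48/5) = 384/5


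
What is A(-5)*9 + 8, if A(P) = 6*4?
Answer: 224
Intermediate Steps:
A(P) = 24
A(-5)*9 + 8 = 24*9 + 8 = 216 + 8 = 224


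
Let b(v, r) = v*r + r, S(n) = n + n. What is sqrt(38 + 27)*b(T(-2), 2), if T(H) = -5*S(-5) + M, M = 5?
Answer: 112*sqrt(65) ≈ 902.97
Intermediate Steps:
S(n) = 2*n
T(H) = 55 (T(H) = -10*(-5) + 5 = -5*(-10) + 5 = 50 + 5 = 55)
b(v, r) = r + r*v (b(v, r) = r*v + r = r + r*v)
sqrt(38 + 27)*b(T(-2), 2) = sqrt(38 + 27)*(2*(1 + 55)) = sqrt(65)*(2*56) = sqrt(65)*112 = 112*sqrt(65)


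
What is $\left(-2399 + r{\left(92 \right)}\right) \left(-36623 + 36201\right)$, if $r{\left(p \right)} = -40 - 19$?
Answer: $1037276$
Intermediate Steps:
$r{\left(p \right)} = -59$ ($r{\left(p \right)} = -40 - 19 = -59$)
$\left(-2399 + r{\left(92 \right)}\right) \left(-36623 + 36201\right) = \left(-2399 - 59\right) \left(-36623 + 36201\right) = \left(-2458\right) \left(-422\right) = 1037276$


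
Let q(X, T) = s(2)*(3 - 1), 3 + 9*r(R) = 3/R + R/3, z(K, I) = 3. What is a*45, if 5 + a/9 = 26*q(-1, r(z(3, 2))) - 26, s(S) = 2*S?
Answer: 71685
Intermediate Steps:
r(R) = -1/3 + 1/(3*R) + R/27 (r(R) = -1/3 + (3/R + R/3)/9 = -1/3 + (1/(3*R) + R/27) = -1/3 + 1/(3*R) + R/27)
q(X, T) = 8 (q(X, T) = (2*2)*(3 - 1) = 4*2 = 8)
a = 1593 (a = -45 + 9*(26*8 - 26) = -45 + 9*(208 - 26) = -45 + 9*182 = -45 + 1638 = 1593)
a*45 = 1593*45 = 71685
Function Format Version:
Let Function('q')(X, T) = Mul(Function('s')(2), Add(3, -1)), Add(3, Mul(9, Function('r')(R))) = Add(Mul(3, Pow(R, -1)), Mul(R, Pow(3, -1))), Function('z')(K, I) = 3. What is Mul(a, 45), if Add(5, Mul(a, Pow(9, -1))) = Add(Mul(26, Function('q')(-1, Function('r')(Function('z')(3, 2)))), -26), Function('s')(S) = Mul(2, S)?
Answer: 71685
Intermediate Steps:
Function('r')(R) = Add(Rational(-1, 3), Mul(Rational(1, 3), Pow(R, -1)), Mul(Rational(1, 27), R)) (Function('r')(R) = Add(Rational(-1, 3), Mul(Rational(1, 9), Add(Mul(3, Pow(R, -1)), Mul(R, Pow(3, -1))))) = Add(Rational(-1, 3), Mul(Rational(1, 9), Add(Mul(3, Pow(R, -1)), Mul(R, Rational(1, 3))))) = Add(Rational(-1, 3), Mul(Rational(1, 9), Add(Mul(3, Pow(R, -1)), Mul(Rational(1, 3), R)))) = Add(Rational(-1, 3), Add(Mul(Rational(1, 3), Pow(R, -1)), Mul(Rational(1, 27), R))) = Add(Rational(-1, 3), Mul(Rational(1, 3), Pow(R, -1)), Mul(Rational(1, 27), R)))
Function('q')(X, T) = 8 (Function('q')(X, T) = Mul(Mul(2, 2), Add(3, -1)) = Mul(4, 2) = 8)
a = 1593 (a = Add(-45, Mul(9, Add(Mul(26, 8), -26))) = Add(-45, Mul(9, Add(208, -26))) = Add(-45, Mul(9, 182)) = Add(-45, 1638) = 1593)
Mul(a, 45) = Mul(1593, 45) = 71685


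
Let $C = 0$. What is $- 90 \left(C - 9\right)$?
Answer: $810$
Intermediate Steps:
$- 90 \left(C - 9\right) = - 90 \left(0 - 9\right) = \left(-90\right) \left(-9\right) = 810$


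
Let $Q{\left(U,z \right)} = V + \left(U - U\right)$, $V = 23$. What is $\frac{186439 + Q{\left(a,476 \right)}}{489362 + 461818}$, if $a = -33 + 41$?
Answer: $\frac{31077}{158530} \approx 0.19603$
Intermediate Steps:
$a = 8$
$Q{\left(U,z \right)} = 23$ ($Q{\left(U,z \right)} = 23 + \left(U - U\right) = 23 + 0 = 23$)
$\frac{186439 + Q{\left(a,476 \right)}}{489362 + 461818} = \frac{186439 + 23}{489362 + 461818} = \frac{186462}{951180} = 186462 \cdot \frac{1}{951180} = \frac{31077}{158530}$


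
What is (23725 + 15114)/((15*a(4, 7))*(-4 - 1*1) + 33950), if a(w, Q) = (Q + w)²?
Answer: 38839/24875 ≈ 1.5614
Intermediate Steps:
(23725 + 15114)/((15*a(4, 7))*(-4 - 1*1) + 33950) = (23725 + 15114)/((15*(7 + 4)²)*(-4 - 1*1) + 33950) = 38839/((15*11²)*(-4 - 1) + 33950) = 38839/((15*121)*(-5) + 33950) = 38839/(1815*(-5) + 33950) = 38839/(-9075 + 33950) = 38839/24875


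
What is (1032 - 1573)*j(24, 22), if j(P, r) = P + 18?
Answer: -22722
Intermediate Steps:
j(P, r) = 18 + P
(1032 - 1573)*j(24, 22) = (1032 - 1573)*(18 + 24) = -541*42 = -22722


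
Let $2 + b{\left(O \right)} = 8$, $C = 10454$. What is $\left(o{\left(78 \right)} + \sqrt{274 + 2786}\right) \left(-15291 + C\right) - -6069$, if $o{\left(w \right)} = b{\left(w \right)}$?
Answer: $-22953 - 29022 \sqrt{85} \approx -2.9052 \cdot 10^{5}$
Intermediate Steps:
$b{\left(O \right)} = 6$ ($b{\left(O \right)} = -2 + 8 = 6$)
$o{\left(w \right)} = 6$
$\left(o{\left(78 \right)} + \sqrt{274 + 2786}\right) \left(-15291 + C\right) - -6069 = \left(6 + \sqrt{274 + 2786}\right) \left(-15291 + 10454\right) - -6069 = \left(6 + \sqrt{3060}\right) \left(-4837\right) + 6069 = \left(6 + 6 \sqrt{85}\right) \left(-4837\right) + 6069 = \left(-29022 - 29022 \sqrt{85}\right) + 6069 = -22953 - 29022 \sqrt{85}$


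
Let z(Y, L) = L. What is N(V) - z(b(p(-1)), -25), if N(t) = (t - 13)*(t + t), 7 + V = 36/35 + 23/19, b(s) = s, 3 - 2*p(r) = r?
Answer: 85842877/442225 ≈ 194.12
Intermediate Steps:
p(r) = 3/2 - r/2
V = -3166/665 (V = -7 + (36/35 + 23/19) = -7 + 1489/665 = -3166/665 ≈ -4.7609)
N(t) = 2*t*(-13 + t) (N(t) = (-13 + t)*(2*t) = 2*t*(-13 + t))
N(V) - z(b(p(-1)), -25) = 2*(-3166/665)*(-13 - 3166/665) - 1*(-25) = 2*(-3166/665)*(-11811/665) + 25 = 74787252/442225 + 25 = 85842877/442225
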